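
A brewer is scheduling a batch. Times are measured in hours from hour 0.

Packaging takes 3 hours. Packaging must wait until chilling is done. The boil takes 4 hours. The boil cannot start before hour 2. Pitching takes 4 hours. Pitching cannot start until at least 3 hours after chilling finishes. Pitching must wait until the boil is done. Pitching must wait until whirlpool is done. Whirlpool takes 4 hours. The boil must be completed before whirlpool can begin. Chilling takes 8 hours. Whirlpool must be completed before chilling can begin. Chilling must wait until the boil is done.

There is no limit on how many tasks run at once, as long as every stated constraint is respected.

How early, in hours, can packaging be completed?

21

The boil cannot begin until its own release at hour 2. It runs from hour 2 to 2 + 4 = hour 6.
Whirlpool cannot begin until the boil (finishes hour 6). It runs from hour 6 to 6 + 4 = hour 10.
Chilling cannot start until whirlpool (finishes hour 10); the boil (finishes hour 6). The controlling bound is hour 10, so chilling finishes at 10 + 8 = hour 18.
After chilling (finishes hour 18), packaging can start at hour 18 and finishes at hour 21.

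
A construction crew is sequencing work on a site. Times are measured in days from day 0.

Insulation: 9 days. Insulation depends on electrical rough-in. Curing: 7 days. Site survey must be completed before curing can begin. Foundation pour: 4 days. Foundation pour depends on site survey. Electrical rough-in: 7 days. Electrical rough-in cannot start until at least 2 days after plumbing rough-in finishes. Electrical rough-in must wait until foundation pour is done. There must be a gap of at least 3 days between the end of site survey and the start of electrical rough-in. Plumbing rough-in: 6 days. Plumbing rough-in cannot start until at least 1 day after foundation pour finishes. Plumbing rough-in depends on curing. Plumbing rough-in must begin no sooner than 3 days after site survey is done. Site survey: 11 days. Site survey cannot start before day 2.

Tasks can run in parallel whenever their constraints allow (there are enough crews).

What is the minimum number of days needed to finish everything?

44

After its own release at day 2, site survey can start at day 2 and finishes at day 13.
Curing waits on site survey (finishes day 13), so it starts at day 13 and finishes at 13 + 7 = day 20.
Foundation pour cannot begin until site survey (finishes day 13). It runs from day 13 to 13 + 4 = day 17.
Plumbing rough-in needs all of foundation pour (finishes day 17, plus 1-day gap → day 18); curing (finishes day 20); site survey (finishes day 13, plus 3-day gap → day 16). That puts its earliest start at day 20; it finishes at 20 + 6 = day 26.
For electrical rough-in: plumbing rough-in (finishes day 26, plus 2-day gap → day 28); foundation pour (finishes day 17); site survey (finishes day 13, plus 3-day gap → day 16). Taking the maximum gives a start of day 28, and it finishes at 28 + 7 = day 35.
Insulation cannot begin until electrical rough-in (finishes day 35). It runs from day 35 to 35 + 9 = day 44.
All tasks are finished once the last one completes. Finish times: Site survey at 13, Foundation pour at 17, Curing at 20, Plumbing rough-in at 26, Electrical rough-in at 35, Insulation at 44. The latest is day 44.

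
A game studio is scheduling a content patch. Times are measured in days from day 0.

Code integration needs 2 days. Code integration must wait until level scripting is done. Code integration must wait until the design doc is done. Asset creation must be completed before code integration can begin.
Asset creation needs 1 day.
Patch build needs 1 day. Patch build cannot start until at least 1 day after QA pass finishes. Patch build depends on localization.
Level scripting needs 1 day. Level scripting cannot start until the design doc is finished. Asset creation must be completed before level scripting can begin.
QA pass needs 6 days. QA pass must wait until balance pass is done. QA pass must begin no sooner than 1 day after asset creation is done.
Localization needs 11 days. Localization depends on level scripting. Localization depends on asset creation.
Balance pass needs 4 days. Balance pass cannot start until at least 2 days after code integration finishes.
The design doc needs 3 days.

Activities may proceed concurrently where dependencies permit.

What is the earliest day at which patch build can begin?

Nothing blocks asset creation, so it runs from day 0 to day 1.
The design doc can start immediately at day 0; it finishes at day 3.
For level scripting: the design doc (finishes day 3); asset creation (finishes day 1). Taking the maximum gives a start of day 3, and it finishes at 3 + 1 = day 4.
For localization: level scripting (finishes day 4); asset creation (finishes day 1). Taking the maximum gives a start of day 4, and it finishes at 4 + 11 = day 15.
Code integration cannot start until level scripting (finishes day 4); the design doc (finishes day 3); asset creation (finishes day 1). The controlling bound is day 4, so code integration finishes at 4 + 2 = day 6.
After code integration (finishes day 6, plus 2-day gap → day 8), balance pass can start at day 8 and finishes at day 12.
QA pass cannot start until balance pass (finishes day 12); asset creation (finishes day 1, plus 1-day gap → day 2). The controlling bound is day 12, so QA pass finishes at 12 + 6 = day 18.
Patch build waits on QA pass (finishes day 18, plus 1-day gap → day 19); localization (finishes day 15). The latest of these is day 19, which is the earliest patch build can start.

19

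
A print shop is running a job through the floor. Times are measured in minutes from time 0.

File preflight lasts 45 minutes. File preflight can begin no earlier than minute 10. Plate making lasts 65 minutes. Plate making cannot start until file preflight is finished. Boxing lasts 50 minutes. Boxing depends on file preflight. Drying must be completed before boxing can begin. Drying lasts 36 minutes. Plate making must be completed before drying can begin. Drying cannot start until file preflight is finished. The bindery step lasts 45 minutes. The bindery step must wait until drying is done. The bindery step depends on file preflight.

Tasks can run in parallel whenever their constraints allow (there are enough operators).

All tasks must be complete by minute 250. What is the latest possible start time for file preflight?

The bindery step has no dependents, so it just needs to finish by minute 250. Starting by 250 − 45 = minute 205 achieves that.
To finish by minute 250, boxing (duration 50) must start no later than minute 200.
Drying feeds the bindery step (must start by minute 205); boxing (must start by minute 200). Taking the minimum, drying must finish by minute 200 and start by 200 − 36 = minute 164.
Since drying (must start by minute 164) depends on it, plate making must finish by minute 164. Backing off its 65-minute duration gives a latest start of minute 99.
File preflight feeds plate making (must start by minute 99); drying (must start by minute 164); the bindery step (must start by minute 205); boxing (must start by minute 200). Taking the minimum, file preflight must finish by minute 99 and start by 99 − 45 = minute 54.

54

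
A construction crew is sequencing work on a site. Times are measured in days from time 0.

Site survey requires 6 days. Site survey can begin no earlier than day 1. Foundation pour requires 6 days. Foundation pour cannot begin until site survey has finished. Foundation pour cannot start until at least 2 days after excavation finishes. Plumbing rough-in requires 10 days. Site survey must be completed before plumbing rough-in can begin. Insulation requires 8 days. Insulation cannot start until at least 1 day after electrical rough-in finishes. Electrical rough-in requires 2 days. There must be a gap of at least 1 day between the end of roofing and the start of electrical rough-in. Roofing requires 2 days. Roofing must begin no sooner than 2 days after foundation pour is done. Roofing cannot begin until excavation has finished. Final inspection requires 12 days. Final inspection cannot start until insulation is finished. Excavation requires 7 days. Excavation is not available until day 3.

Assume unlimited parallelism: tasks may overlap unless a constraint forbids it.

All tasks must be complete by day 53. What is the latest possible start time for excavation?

To finish by day 53, final inspection (duration 12) must start no later than day 41.
Insulation has to be done before final inspection (must start by day 41). That means finishing by day 41, i.e. starting by 41 − 8 = day 33.
Electrical rough-in must finish before insulation (must start by day 33, minus 1-day gap → day 32). With a 2-day duration, electrical rough-in must start by 32 − 2 = day 30.
Roofing has to be done before electrical rough-in (must start by day 30, minus 1-day gap → day 29). That means finishing by day 29, i.e. starting by 29 − 2 = day 27.
Foundation pour feeds into roofing (must start by day 27, minus 2-day gap → day 25); so foundation pour must finish by day 25 and therefore start by day 19.
Excavation has several dependents: foundation pour (must start by day 19, minus 2-day gap → day 17); roofing (must start by day 27). The earliest of those limits is day 17, so excavation must start by 17 − 7 = day 10.

10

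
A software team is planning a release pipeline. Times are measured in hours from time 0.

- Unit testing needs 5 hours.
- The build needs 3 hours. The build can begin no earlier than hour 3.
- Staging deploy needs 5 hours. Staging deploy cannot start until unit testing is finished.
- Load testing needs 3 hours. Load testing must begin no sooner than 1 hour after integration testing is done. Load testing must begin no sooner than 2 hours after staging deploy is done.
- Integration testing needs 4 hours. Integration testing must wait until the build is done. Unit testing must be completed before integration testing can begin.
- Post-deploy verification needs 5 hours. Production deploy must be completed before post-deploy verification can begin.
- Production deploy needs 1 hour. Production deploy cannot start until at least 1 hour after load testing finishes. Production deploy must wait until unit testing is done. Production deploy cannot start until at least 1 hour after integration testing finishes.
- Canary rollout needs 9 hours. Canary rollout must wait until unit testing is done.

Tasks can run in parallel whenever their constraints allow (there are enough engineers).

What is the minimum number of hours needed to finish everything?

Unit testing has no prerequisites, so it starts at hour 0 and finishes at hour 5.
Canary rollout waits on unit testing (finishes hour 5), so it starts at hour 5 and finishes at 5 + 9 = hour 14.
Staging deploy cannot begin until unit testing (finishes hour 5). It runs from hour 5 to 5 + 5 = hour 10.
After its own release at hour 3, the build can start at hour 3 and finishes at hour 6.
Integration testing has to wait for the build (finishes hour 6); unit testing (finishes hour 5). The latest of these is hour 6, so integration testing runs hour 6 to 6 + 4 = hour 10.
Load testing cannot start until integration testing (finishes hour 10, plus 1-hour gap → hour 11); staging deploy (finishes hour 10, plus 2-hour gap → hour 12). The controlling bound is hour 12, so load testing finishes at 12 + 3 = hour 15.
For production deploy: load testing (finishes hour 15, plus 1-hour gap → hour 16); unit testing (finishes hour 5); integration testing (finishes hour 10, plus 1-hour gap → hour 11). Taking the maximum gives a start of hour 16, and it finishes at 16 + 1 = hour 17.
Post-deploy verification cannot begin until production deploy (finishes hour 17). It runs from hour 17 to 17 + 5 = hour 22.
All tasks are finished once the last one completes. Finish times: The build at 6, Unit testing at 5, Integration testing at 10, Staging deploy at 10, Canary rollout at 14, Load testing at 15, Production deploy at 17, Post-deploy verification at 22. The latest is hour 22.

22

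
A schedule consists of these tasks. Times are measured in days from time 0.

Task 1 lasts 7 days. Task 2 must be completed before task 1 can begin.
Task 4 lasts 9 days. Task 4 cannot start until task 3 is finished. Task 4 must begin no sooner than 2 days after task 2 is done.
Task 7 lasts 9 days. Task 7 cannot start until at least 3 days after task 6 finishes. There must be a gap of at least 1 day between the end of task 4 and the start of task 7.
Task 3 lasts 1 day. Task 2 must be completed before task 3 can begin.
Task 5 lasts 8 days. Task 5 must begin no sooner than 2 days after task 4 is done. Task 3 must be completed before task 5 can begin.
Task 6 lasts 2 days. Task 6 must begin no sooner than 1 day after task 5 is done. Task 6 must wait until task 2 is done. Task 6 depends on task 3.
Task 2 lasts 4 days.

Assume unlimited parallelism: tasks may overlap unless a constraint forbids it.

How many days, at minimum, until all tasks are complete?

Nothing blocks task 2, so it runs from day 0 to day 4.
Task 3 waits on task 2 (finishes day 4), so it starts at day 4 and finishes at 4 + 1 = day 5.
For task 4: task 3 (finishes day 5); task 2 (finishes day 4, plus 2-day gap → day 6). Taking the maximum gives a start of day 6, and it finishes at 6 + 9 = day 15.
Task 5 cannot start until task 4 (finishes day 15, plus 2-day gap → day 17); task 3 (finishes day 5). The controlling bound is day 17, so task 5 finishes at 17 + 8 = day 25.
Task 6 needs all of task 5 (finishes day 25, plus 1-day gap → day 26); task 2 (finishes day 4); task 3 (finishes day 5). That puts its earliest start at day 26; it finishes at 26 + 2 = day 28.
Task 7 has to wait for task 6 (finishes day 28, plus 3-day gap → day 31); task 4 (finishes day 15, plus 1-day gap → day 16). The latest of these is day 31, so task 7 runs day 31 to 31 + 9 = day 40.
After task 2 (finishes day 4), task 1 can start at day 4 and finishes at day 11.
All tasks are finished once the last one completes. Finish times: Task 1 at 11, Task 2 at 4, Task 3 at 5, Task 4 at 15, Task 5 at 25, Task 6 at 28, Task 7 at 40. The latest is day 40.

40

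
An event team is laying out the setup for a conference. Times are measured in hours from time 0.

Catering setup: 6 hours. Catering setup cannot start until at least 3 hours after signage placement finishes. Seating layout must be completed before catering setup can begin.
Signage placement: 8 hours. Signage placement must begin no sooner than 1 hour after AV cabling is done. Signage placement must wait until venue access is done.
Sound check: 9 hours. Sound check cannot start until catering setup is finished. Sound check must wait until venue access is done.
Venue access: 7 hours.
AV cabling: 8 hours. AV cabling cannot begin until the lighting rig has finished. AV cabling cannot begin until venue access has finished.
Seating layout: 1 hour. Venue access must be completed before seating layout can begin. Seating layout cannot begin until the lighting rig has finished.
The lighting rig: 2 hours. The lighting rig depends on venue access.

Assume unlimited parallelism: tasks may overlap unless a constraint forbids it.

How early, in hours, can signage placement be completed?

Venue access can start immediately at hour 0; it finishes at hour 7.
The lighting rig waits on venue access (finishes hour 7), so it starts at hour 7 and finishes at 7 + 2 = hour 9.
For AV cabling: the lighting rig (finishes hour 9); venue access (finishes hour 7). Taking the maximum gives a start of hour 9, and it finishes at 9 + 8 = hour 17.
For signage placement: AV cabling (finishes hour 17, plus 1-hour gap → hour 18); venue access (finishes hour 7). Taking the maximum gives a start of hour 18, and it finishes at 18 + 8 = hour 26.

26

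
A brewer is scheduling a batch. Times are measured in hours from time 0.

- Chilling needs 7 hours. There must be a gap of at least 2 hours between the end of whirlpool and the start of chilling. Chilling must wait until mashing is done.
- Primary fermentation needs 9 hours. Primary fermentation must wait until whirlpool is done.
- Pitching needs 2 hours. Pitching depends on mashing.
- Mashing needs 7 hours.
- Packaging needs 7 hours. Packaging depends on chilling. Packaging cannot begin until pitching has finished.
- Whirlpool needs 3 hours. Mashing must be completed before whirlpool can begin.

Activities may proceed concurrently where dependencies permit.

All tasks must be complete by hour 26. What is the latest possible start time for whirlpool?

7

To finish by hour 26, packaging (duration 7) must start no later than hour 19.
Since packaging (must start by hour 19) depends on it, chilling must finish by hour 19. Backing off its 7-hour duration gives a latest start of hour 12.
To finish by hour 26, primary fermentation (duration 9) must start no later than hour 17.
Whirlpool feeds chilling (must start by hour 12, minus 2-hour gap → hour 10); primary fermentation (must start by hour 17). Taking the minimum, whirlpool must finish by hour 10 and start by 10 − 3 = hour 7.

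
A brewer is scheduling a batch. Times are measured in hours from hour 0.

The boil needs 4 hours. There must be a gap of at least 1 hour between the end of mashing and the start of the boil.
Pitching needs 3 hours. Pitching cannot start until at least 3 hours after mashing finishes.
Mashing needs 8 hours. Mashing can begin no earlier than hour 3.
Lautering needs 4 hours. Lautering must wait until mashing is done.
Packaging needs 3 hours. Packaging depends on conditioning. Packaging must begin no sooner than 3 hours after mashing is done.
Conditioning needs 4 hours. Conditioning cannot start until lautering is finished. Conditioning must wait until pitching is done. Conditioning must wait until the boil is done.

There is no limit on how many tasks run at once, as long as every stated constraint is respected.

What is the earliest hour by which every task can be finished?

24

After its own release at hour 3, mashing can start at hour 3 and finishes at hour 11.
After mashing (finishes hour 11, plus 3-hour gap → hour 14), pitching can start at hour 14 and finishes at hour 17.
The boil waits on mashing (finishes hour 11, plus 1-hour gap → hour 12), so it starts at hour 12 and finishes at 12 + 4 = hour 16.
Lautering waits on mashing (finishes hour 11), so it starts at hour 11 and finishes at 11 + 4 = hour 15.
Conditioning has to wait for lautering (finishes hour 15); pitching (finishes hour 17); the boil (finishes hour 16). The latest of these is hour 17, so conditioning runs hour 17 to 17 + 4 = hour 21.
Packaging has to wait for conditioning (finishes hour 21); mashing (finishes hour 11, plus 3-hour gap → hour 14). The latest of these is hour 21, so packaging runs hour 21 to 21 + 3 = hour 24.
All tasks are finished once the last one completes. Finish times: Mashing at 11, Lautering at 15, The boil at 16, Pitching at 17, Conditioning at 21, Packaging at 24. The latest is hour 24.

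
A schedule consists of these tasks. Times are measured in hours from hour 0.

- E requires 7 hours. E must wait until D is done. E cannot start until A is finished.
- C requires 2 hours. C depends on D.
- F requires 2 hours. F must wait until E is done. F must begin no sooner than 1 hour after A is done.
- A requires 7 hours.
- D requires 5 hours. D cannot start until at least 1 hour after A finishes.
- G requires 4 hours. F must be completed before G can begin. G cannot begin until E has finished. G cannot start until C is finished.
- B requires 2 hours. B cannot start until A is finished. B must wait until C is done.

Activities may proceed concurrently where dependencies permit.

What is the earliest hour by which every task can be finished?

26

A can start immediately at hour 0; it finishes at hour 7.
D waits on A (finishes hour 7, plus 1-hour gap → hour 8), so it starts at hour 8 and finishes at 8 + 5 = hour 13.
E needs all of D (finishes hour 13); A (finishes hour 7). That puts its earliest start at hour 13; it finishes at 13 + 7 = hour 20.
F cannot start until E (finishes hour 20); A (finishes hour 7, plus 1-hour gap → hour 8). The controlling bound is hour 20, so F finishes at 20 + 2 = hour 22.
C cannot begin until D (finishes hour 13). It runs from hour 13 to 13 + 2 = hour 15.
G needs all of F (finishes hour 22); E (finishes hour 20); C (finishes hour 15). That puts its earliest start at hour 22; it finishes at 22 + 4 = hour 26.
For B: A (finishes hour 7); C (finishes hour 15). Taking the maximum gives a start of hour 15, and it finishes at 15 + 2 = hour 17.
All tasks are finished once the last one completes. Finish times: A at 7, B at 17, C at 15, D at 13, E at 20, F at 22, G at 26. The latest is hour 26.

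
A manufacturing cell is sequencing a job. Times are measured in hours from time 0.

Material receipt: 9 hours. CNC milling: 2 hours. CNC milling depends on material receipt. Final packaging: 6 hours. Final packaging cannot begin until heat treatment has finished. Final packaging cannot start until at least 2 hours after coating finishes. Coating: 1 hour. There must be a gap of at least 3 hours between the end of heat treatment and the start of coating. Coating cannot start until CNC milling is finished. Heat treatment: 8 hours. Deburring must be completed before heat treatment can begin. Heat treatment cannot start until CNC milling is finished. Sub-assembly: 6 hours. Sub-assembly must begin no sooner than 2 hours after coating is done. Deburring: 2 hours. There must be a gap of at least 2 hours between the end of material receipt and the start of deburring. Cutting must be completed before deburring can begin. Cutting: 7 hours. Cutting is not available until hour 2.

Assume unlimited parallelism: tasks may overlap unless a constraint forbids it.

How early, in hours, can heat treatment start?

After its own release at hour 2, cutting can start at hour 2 and finishes at hour 9.
Nothing blocks material receipt, so it runs from hour 0 to hour 9.
CNC milling waits on material receipt (finishes hour 9), so it starts at hour 9 and finishes at 9 + 2 = hour 11.
Deburring needs all of material receipt (finishes hour 9, plus 2-hour gap → hour 11); cutting (finishes hour 9). That puts its earliest start at hour 11; it finishes at 11 + 2 = hour 13.
Heat treatment waits on deburring (finishes hour 13); CNC milling (finishes hour 11). The latest of these is hour 13, which is the earliest heat treatment can start.

13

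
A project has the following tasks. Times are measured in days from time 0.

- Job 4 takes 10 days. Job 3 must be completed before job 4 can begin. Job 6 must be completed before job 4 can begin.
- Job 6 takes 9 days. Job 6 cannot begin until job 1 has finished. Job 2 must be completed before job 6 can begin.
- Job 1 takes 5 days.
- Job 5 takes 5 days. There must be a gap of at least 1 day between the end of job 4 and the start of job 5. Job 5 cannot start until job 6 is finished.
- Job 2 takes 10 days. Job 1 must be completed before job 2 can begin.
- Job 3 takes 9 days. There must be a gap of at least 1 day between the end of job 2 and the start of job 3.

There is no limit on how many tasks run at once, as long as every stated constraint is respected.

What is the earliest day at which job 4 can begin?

Nothing blocks job 1, so it runs from day 0 to day 5.
After job 1 (finishes day 5), job 2 can start at day 5 and finishes at day 15.
For job 6: job 1 (finishes day 5); job 2 (finishes day 15). Taking the maximum gives a start of day 15, and it finishes at 15 + 9 = day 24.
Job 3 cannot begin until job 2 (finishes day 15, plus 1-day gap → day 16). It runs from day 16 to 16 + 9 = day 25.
Job 4 waits on job 3 (finishes day 25); job 6 (finishes day 24). The latest of these is day 25, which is the earliest job 4 can start.

25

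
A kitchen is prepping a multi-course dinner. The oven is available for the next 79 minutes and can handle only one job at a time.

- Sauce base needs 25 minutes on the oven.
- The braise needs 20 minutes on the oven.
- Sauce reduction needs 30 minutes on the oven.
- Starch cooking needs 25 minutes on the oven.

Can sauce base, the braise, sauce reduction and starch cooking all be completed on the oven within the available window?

No

Running back to back, the jobs need 25 + 20 + 30 + 25 = 100 minutes on the oven.
Since 100 > 79, they cannot all fit.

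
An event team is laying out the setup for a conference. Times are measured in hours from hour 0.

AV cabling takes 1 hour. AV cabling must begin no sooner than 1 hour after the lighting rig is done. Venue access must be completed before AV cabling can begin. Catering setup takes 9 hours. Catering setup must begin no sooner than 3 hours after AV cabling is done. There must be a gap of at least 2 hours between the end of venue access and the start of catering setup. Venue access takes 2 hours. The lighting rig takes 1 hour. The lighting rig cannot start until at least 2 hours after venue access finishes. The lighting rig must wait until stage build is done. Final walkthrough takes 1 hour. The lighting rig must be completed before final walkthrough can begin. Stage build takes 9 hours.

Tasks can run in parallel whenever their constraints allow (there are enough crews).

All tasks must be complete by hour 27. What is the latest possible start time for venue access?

8

Catering setup has no dependents, so it just needs to finish by hour 27. Starting by 27 − 9 = hour 18 achieves that.
AV cabling must finish before catering setup (must start by hour 18, minus 3-hour gap → hour 15). With a 1-hour duration, AV cabling must start by 15 − 1 = hour 14.
Nothing follows final walkthrough; the deadline of hour 27 is its only limit. It must start by 27 − 1 = hour 26.
The lighting rig feeds AV cabling (must start by hour 14, minus 1-hour gap → hour 13); final walkthrough (must start by hour 26). Taking the minimum, the lighting rig must finish by hour 13 and start by 13 − 1 = hour 12.
Venue access feeds the lighting rig (must start by hour 12, minus 2-hour gap → hour 10); AV cabling (must start by hour 14); catering setup (must start by hour 18, minus 2-hour gap → hour 16). Taking the minimum, venue access must finish by hour 10 and start by 10 − 2 = hour 8.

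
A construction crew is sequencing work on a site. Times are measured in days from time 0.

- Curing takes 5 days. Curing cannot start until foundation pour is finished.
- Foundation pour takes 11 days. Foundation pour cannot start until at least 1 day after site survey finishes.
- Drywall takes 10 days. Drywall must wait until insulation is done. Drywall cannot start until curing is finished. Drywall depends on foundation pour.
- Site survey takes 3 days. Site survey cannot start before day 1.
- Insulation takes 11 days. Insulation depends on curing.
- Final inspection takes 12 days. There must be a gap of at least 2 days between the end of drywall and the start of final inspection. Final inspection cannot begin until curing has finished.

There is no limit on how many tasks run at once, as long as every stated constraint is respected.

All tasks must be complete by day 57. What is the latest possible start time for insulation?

22

Nothing follows final inspection; the deadline of day 57 is its only limit. It must start by 57 − 12 = day 45.
Drywall feeds into final inspection (must start by day 45, minus 2-day gap → day 43); so drywall must finish by day 43 and therefore start by day 33.
Insulation must finish before drywall (must start by day 33). With an 11-day duration, insulation must start by 33 − 11 = day 22.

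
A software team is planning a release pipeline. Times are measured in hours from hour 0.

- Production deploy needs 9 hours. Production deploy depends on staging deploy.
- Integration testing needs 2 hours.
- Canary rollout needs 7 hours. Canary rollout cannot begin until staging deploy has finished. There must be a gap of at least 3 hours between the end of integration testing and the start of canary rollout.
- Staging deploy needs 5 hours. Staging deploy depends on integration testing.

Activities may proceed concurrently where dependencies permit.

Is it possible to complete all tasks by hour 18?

Yes

Nothing blocks integration testing, so it runs from hour 0 to hour 2.
Staging deploy waits on integration testing (finishes hour 2), so it starts at hour 2 and finishes at 2 + 5 = hour 7.
Production deploy cannot begin until staging deploy (finishes hour 7). It runs from hour 7 to 7 + 9 = hour 16.
Canary rollout needs all of staging deploy (finishes hour 7); integration testing (finishes hour 2, plus 3-hour gap → hour 5). That puts its earliest start at hour 7; it finishes at 7 + 7 = hour 14.
Every task is finished by hour 16, which is no later than the deadline of 18, so the schedule is feasible.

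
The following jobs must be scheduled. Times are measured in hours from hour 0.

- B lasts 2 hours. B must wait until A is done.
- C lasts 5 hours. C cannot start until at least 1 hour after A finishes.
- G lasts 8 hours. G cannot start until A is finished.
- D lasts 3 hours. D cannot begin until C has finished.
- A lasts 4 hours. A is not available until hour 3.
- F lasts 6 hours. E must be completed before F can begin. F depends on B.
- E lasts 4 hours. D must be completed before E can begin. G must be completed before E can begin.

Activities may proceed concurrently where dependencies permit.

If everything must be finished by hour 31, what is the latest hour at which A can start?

8

To finish by hour 31, F (duration 6) must start no later than hour 25.
B feeds into F (must start by hour 25); so B must finish by hour 25 and therefore start by hour 23.
E must finish before F (must start by hour 25). With a 4-hour duration, E must start by 25 − 4 = hour 21.
D has to be done before E (must start by hour 21). That means finishing by hour 21, i.e. starting by 21 − 3 = hour 18.
Since D (must start by hour 18) depends on it, C must finish by hour 18. Backing off its 5-hour duration gives a latest start of hour 13.
G feeds into E (must start by hour 21); so G must finish by hour 21 and therefore start by hour 13.
For A: B (must start by hour 23); C (must start by hour 13, minus 1-hour gap → hour 12); G (must start by hour 13). The most restrictive is hour 12; with a 4-hour duration, A must start by hour 8.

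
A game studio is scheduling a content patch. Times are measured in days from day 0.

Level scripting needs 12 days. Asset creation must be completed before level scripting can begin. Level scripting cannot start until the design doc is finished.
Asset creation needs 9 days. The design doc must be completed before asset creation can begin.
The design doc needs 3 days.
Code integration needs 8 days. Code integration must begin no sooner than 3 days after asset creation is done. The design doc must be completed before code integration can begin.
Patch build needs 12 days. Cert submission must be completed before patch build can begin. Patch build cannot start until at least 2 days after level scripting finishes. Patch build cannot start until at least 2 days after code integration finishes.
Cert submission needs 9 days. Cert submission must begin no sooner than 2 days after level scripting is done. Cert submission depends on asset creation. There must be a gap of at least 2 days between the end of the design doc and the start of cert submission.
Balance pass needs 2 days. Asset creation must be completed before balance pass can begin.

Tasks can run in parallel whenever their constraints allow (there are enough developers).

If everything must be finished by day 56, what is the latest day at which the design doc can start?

To finish by day 56, patch build (duration 12) must start no later than day 44.
Cert submission feeds into patch build (must start by day 44); so cert submission must finish by day 44 and therefore start by day 35.
Level scripting feeds cert submission (must start by day 35, minus 2-day gap → day 33); patch build (must start by day 44, minus 2-day gap → day 42). Taking the minimum, level scripting must finish by day 33 and start by 33 − 12 = day 21.
Since patch build (must start by day 44, minus 2-day gap → day 42) depends on it, code integration must finish by day 42. Backing off its 8-day duration gives a latest start of day 34.
Balance pass has no dependents, so it just needs to finish by day 56. Starting by 56 − 2 = day 54 achieves that.
For asset creation: level scripting (must start by day 21); code integration (must start by day 34, minus 3-day gap → day 31); balance pass (must start by day 54); cert submission (must start by day 35). The most restrictive is day 21; with a 9-day duration, asset creation must start by day 12.
The design doc has several dependents: asset creation (must start by day 12); level scripting (must start by day 21); code integration (must start by day 34); cert submission (must start by day 35, minus 2-day gap → day 33). The earliest of those limits is day 12, so the design doc must start by 12 − 3 = day 9.

9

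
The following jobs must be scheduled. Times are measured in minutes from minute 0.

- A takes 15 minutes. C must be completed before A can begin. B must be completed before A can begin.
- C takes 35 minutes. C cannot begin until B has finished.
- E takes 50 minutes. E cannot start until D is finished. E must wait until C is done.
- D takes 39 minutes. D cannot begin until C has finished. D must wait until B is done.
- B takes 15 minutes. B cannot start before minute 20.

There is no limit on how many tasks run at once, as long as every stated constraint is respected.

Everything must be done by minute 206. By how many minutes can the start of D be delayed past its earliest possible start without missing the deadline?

47

B waits on its own release at minute 20, so it starts at minute 20 and finishes at 20 + 15 = minute 35.
After B (finishes minute 35), C can start at minute 35 and finishes at minute 70.
D needs all of C (finishes minute 70); B (finishes minute 35). That puts its earliest start at minute 70; it finishes at 70 + 39 = minute 109.

Working backward from the deadline:
To finish by minute 206, E (duration 50) must start no later than minute 156.
D feeds into E (must start by minute 156); so D must finish by minute 156 and therefore start by minute 117.
So D can start as early as minute 70 and as late as minute 117, giving 117 − 70 = 47 minutes of slack.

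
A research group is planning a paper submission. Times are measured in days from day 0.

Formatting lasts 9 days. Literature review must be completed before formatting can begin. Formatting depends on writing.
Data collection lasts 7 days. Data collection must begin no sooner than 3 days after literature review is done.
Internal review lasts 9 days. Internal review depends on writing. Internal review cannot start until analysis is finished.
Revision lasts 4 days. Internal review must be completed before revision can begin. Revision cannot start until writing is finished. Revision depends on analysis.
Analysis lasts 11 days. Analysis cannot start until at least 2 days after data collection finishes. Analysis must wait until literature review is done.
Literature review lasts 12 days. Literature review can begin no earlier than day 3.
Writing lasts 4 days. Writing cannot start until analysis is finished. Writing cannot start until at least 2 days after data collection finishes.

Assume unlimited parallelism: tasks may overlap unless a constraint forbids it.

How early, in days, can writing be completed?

42

Literature review waits on its own release at day 3, so it starts at day 3 and finishes at 3 + 12 = day 15.
Data collection cannot begin until literature review (finishes day 15, plus 3-day gap → day 18). It runs from day 18 to 18 + 7 = day 25.
For analysis: data collection (finishes day 25, plus 2-day gap → day 27); literature review (finishes day 15). Taking the maximum gives a start of day 27, and it finishes at 27 + 11 = day 38.
Writing cannot start until analysis (finishes day 38); data collection (finishes day 25, plus 2-day gap → day 27). The controlling bound is day 38, so writing finishes at 38 + 4 = day 42.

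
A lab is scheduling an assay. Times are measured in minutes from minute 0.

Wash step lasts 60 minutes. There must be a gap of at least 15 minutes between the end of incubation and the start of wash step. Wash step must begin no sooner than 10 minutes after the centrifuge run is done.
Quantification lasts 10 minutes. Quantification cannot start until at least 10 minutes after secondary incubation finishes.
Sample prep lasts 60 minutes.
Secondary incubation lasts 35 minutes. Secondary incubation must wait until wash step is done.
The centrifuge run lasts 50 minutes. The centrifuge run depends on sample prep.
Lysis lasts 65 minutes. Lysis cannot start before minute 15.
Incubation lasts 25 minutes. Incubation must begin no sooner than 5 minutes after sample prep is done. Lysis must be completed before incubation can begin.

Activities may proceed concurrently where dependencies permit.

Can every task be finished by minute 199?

After its own release at minute 15, lysis can start at minute 15 and finishes at minute 80.
Nothing blocks sample prep, so it runs from minute 0 to minute 60.
The centrifuge run waits on sample prep (finishes minute 60), so it starts at minute 60 and finishes at 60 + 50 = minute 110.
Incubation cannot start until sample prep (finishes minute 60, plus 5-minute gap → minute 65); lysis (finishes minute 80). The controlling bound is minute 80, so incubation finishes at 80 + 25 = minute 105.
Wash step cannot start until incubation (finishes minute 105, plus 15-minute gap → minute 120); the centrifuge run (finishes minute 110, plus 10-minute gap → minute 120). The controlling bound is minute 120, so wash step finishes at 120 + 60 = minute 180.
Secondary incubation waits on wash step (finishes minute 180), so it starts at minute 180 and finishes at 180 + 35 = minute 215.
After secondary incubation (finishes minute 215, plus 10-minute gap → minute 225), quantification can start at minute 225 and finishes at minute 235.
The earliest everything can be done is minute 235, which is after the deadline of 199, so it is not possible.

No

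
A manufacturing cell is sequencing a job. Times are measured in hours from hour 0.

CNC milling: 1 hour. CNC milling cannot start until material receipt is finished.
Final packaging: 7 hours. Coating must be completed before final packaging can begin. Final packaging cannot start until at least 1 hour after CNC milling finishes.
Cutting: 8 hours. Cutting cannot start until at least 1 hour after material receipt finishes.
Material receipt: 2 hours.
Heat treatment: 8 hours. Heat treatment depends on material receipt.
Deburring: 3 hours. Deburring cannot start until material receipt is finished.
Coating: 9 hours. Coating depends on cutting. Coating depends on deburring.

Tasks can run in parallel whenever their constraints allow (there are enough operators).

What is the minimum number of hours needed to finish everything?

27

Material receipt can start immediately at hour 0; it finishes at hour 2.
Heat treatment waits on material receipt (finishes hour 2), so it starts at hour 2 and finishes at 2 + 8 = hour 10.
CNC milling waits on material receipt (finishes hour 2), so it starts at hour 2 and finishes at 2 + 1 = hour 3.
Deburring waits on material receipt (finishes hour 2), so it starts at hour 2 and finishes at 2 + 3 = hour 5.
After material receipt (finishes hour 2, plus 1-hour gap → hour 3), cutting can start at hour 3 and finishes at hour 11.
Coating has to wait for cutting (finishes hour 11); deburring (finishes hour 5). The latest of these is hour 11, so coating runs hour 11 to 11 + 9 = hour 20.
Final packaging cannot start until coating (finishes hour 20); CNC milling (finishes hour 3, plus 1-hour gap → hour 4). The controlling bound is hour 20, so final packaging finishes at 20 + 7 = hour 27.
All tasks are finished once the last one completes. Finish times: Material receipt at 2, Cutting at 11, Deburring at 5, CNC milling at 3, Heat treatment at 10, Coating at 20, Final packaging at 27. The latest is hour 27.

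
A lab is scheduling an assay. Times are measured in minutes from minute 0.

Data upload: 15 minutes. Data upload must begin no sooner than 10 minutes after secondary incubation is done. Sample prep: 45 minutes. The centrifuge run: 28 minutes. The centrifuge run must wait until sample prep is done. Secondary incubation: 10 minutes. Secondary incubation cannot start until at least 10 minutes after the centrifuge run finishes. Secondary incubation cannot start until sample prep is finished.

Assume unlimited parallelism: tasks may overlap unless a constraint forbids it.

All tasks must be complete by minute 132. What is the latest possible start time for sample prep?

14

Nothing follows data upload; the deadline of minute 132 is its only limit. It must start by 132 − 15 = minute 117.
Since data upload (must start by minute 117, minus 10-minute gap → minute 107) depends on it, secondary incubation must finish by minute 107. Backing off its 10-minute duration gives a latest start of minute 97.
The centrifuge run must finish before secondary incubation (must start by minute 97, minus 10-minute gap → minute 87). With a 28-minute duration, the centrifuge run must start by 87 − 28 = minute 59.
Sample prep must finish in time for the centrifuge run (must start by minute 59); secondary incubation (must start by minute 97). The tightest is minute 59, so sample prep must start by 59 − 45 = minute 14.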